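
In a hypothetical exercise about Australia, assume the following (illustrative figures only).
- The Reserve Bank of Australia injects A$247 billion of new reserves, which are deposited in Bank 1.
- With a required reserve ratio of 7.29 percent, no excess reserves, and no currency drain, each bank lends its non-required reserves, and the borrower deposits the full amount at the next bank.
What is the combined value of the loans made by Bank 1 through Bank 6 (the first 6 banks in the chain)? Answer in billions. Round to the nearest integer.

A$1147 billion

Bank i lends (1 − rr)^i of the original deposit: Bank 1 lends 247·0.9271 = 228.9937, Bank 2 lends 247·0.9271² ≈ 212.3001, and so on.
Summing a geometric series: total = 247·[0.9271·(1 − 0.9271^6) / (1 − 0.9271)] ≈ 1146.6045 billion.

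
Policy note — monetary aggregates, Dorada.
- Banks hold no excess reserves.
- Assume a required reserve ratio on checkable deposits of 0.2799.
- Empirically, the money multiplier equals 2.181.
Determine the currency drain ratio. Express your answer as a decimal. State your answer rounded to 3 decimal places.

Using m = 2.181. From m = (1 + c)/(c + rr + e), rearranging gives 1 + c = m·(c + rr + e), so c·(1 − m) = m·(rr + e) − 1.
Hence c = [m·(rr + e) − 1]/(1 − m) = [2.181 × (0.2799 + 0) − 1] / (1 − 2.181) ≈ 0.329838.

0.330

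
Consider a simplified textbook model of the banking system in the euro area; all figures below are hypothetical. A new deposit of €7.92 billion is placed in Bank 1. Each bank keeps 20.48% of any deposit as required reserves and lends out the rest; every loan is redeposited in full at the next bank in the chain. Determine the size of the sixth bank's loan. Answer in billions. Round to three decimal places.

Each bank lends a fraction (1 − rr) = 0.7952 of the deposit it receives, so Bank 6 receives 7.92·0.7952^5 and lends 7.92·0.7952^6 ≈ 2.0026 billion.

€2.003 billion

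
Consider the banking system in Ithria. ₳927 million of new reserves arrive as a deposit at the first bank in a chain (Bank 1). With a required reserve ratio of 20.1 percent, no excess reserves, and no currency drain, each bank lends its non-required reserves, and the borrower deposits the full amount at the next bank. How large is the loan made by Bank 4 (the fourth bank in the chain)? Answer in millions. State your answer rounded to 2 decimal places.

₳377.80 million

Each bank lends a fraction (1 − rr) = 0.7990 of the deposit it receives, so Bank 4 receives 927·0.7990^3 and lends 927·0.7990^4 ≈ 377.8043 million.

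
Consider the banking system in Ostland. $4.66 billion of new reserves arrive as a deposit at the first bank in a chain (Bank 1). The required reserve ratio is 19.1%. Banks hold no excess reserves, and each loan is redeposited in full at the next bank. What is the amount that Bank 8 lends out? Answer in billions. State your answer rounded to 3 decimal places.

Each bank lends a fraction (1 − rr) = 0.8090 of the deposit it receives, so Bank 8 receives 4.66·0.8090^7 and lends 4.66·0.8090^8 ≈ 0.8550 billion.

$0.855 billion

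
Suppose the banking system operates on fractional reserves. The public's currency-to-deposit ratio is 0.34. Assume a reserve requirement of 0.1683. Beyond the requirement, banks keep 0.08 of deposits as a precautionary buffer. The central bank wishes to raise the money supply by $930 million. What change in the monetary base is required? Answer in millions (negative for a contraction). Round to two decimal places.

$408.30 million

The money multiplier is m = (1 + c) / (rr + e + c) = (1 + 0.34) / (0.1683 + 0.08 + 0.34) ≈ 2.277749.
ΔMB = ΔM / m = (+930) / 2.277749 ≈ 408.2978 million.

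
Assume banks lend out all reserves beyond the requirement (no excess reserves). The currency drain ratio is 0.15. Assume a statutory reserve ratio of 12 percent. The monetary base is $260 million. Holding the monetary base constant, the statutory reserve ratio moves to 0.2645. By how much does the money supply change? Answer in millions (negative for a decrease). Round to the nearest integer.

Initially m₁ = (1 + 0.15) / (0.12 + 0.15) ≈ 4.2593, so M₁ = 4.2593 × 260 = 1107.418 million.
After the change m₂ = (1 + 0.15) / (0.2645 + 0.15) ≈ 2.7744, so M₂ = 2.7744 × 260 = 721.344 million.
ΔM = M₂ − M₁ = 721.344 − 1107.418 = -386.074 million.

-386 million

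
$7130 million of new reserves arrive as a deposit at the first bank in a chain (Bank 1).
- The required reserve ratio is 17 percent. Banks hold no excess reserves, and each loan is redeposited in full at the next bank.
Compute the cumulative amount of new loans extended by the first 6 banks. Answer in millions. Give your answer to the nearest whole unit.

$23430 million

Bank i lends (1 − rr)^i of the original deposit: Bank 1 lends 7130·0.8300 = 5917.9000, Bank 2 lends 7130·0.8300² = 4911.8570, and so on.
Summing a geometric series: total = 7130·[0.8300·(1 − 0.8300^6) / (1 − 0.8300)] ≈ 23429.9974 million.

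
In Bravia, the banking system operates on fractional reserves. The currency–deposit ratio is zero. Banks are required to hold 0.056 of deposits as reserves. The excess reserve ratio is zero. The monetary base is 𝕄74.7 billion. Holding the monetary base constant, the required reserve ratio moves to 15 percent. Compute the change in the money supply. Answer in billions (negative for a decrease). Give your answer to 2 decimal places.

Initially m₁ = 1 / (0.056) ≈ 17.85714, so M₁ = 17.85714 × 74.7 ≈ 1333.9284 billion.
After the change m₂ = 1 / (0.15) ≈ 6.66667, so M₂ = 6.66667 × 74.7 ≈ 498.0002 billion.
ΔM = M₂ − M₁ = 498.0002 − 1333.9284 = -835.9282 billion.

-835.93 billion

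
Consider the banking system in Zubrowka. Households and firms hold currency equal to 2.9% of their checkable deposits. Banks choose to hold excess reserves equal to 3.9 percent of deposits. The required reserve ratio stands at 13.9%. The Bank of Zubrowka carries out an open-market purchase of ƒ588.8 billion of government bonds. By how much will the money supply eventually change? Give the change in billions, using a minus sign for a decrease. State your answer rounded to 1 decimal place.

ƒ2926.9 billion

The money multiplier is m = (1 + c) / (rr + e + c) = (1 + 0.029) / (0.139 + 0.039 + 0.029) ≈ 4.97101.
The purchase adds 588.8 billion of base, so ΔM = m × ΔMB = 4.97101 × (+588.8) ≈ 2926.9307 billion.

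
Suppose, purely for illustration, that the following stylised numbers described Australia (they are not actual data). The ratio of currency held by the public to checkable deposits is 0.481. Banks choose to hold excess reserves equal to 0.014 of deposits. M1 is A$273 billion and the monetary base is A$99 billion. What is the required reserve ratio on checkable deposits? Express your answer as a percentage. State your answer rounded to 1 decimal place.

4.2%

Using m = M/MB = 273/99 ≈ 2.757576. Since m = (1 + c)/(c + rr + e), the denominator satisfies c + rr + e = (1 + c)/m = (1 + 0.481) / 2.757576 ≈ 0.537066.
With c = 0.481 and e = 0.014, the required reserve ratio on checkable deposits is 0.537066 − 0.481 − 0.014 = 0.042066.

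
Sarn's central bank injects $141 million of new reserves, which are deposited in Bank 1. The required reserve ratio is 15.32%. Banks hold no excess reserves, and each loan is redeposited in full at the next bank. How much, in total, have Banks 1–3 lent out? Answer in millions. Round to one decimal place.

Bank i lends (1 − rr)^i of the original deposit: Bank 1 lends 141·0.8468 = 119.3988, Bank 2 lends 141·0.8468² ≈ 101.1069, and so on.
Summing a geometric series: total = 141·[0.8468·(1 − 0.8468^3) / (1 − 0.8468)] ≈ 306.1230 million.

$306.1 million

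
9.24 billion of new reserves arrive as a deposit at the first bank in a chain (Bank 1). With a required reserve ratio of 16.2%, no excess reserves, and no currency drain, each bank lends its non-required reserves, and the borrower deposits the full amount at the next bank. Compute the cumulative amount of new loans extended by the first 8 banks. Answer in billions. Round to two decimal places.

Bank i lends (1 − rr)^i of the original deposit: Bank 1 lends 9.24·0.8380 ≈ 7.7431, Bank 2 lends 9.24·0.8380² ≈ 6.4887, and so on.
Summing a geometric series: total = 9.24·[0.8380·(1 − 0.8380^8) / (1 − 0.8380)] ≈ 36.1731 billion.

36.17 billion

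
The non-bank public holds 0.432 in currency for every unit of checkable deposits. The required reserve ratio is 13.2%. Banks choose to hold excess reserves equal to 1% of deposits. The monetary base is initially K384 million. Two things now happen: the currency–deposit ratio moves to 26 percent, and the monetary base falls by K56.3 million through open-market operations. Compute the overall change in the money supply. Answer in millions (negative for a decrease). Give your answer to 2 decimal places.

Before: m₁ = (1 + 0.432) / (0.132 + 0.01 + 0.432) ≈ 2.494774, MB₁ = 384, so M₁ = 2.494774 × 384 ≈ 957.9932 million.
After: m₂ = (1 + 0.26) / (0.132 + 0.01 + 0.26) ≈ 3.134328, MB₂ = 384 − 56.3 = 327.7, so M₂ = 3.134328 × 327.7 ≈ 1027.1193 million.
ΔM = M₂ − M₁ = 1027.1193 − 957.9932 = 69.1261 million.

K69.13 million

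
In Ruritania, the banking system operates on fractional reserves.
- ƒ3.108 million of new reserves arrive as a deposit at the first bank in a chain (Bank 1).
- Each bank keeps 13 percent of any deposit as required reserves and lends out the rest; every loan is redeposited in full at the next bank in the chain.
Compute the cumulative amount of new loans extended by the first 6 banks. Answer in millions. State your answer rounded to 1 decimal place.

ƒ11.8 million

Bank i lends (1 − rr)^i of the original deposit: Bank 1 lends 3.108·0.8700 ≈ 2.7040, Bank 2 lends 3.108·0.8700² ≈ 2.3524, and so on.
Summing a geometric series: total = 3.108·[0.8700·(1 − 0.8700^6) / (1 − 0.8700)] ≈ 11.7804 million.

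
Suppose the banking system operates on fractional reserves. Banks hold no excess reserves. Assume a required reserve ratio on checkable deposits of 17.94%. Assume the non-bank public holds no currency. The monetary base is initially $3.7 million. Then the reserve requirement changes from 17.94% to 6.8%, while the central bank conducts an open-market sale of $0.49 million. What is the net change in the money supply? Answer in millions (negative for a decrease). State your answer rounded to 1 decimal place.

$26.6 million

Before: m₁ = 1 / (0.1794) ≈ 5.5741, MB₁ = 3.7, so M₁ = 5.5741 × 3.7 ≈ 20.6242 million.
After: m₂ = 1 / (0.068) ≈ 14.7059, MB₂ = 3.7 − 0.49 = 3.21, so M₂ = 14.7059 × 3.21 ≈ 47.2059 million.
ΔM = M₂ − M₁ = 47.2059 − 20.6242 = 26.5817 million.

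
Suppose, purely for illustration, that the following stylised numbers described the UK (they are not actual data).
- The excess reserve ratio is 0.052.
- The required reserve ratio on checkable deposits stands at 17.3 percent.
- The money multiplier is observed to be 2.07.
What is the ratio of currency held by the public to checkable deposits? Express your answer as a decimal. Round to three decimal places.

Using m = 2.07. From m = (1 + c)/(c + rr + e), rearranging gives 1 + c = m·(c + rr + e), so c·(1 − m) = m·(rr + e) − 1.
Hence c = [m·(rr + e) − 1]/(1 − m) = [2.07 × (0.173 + 0.052) − 1] / (1 − 2.07) ≈ 0.499299.

0.499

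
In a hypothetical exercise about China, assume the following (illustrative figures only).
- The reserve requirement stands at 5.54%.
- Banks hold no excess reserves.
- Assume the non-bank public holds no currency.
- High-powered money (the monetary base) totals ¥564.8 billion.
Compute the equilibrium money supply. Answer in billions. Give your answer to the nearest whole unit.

With no currency drain or excess reserves, the money multiplier is m = 1/rr = 1/0.0554 ≈ 18.0505.
Money supply M = m × MB = 18.0505 × 564.8 = 10194.9224 billion.

¥10195 billion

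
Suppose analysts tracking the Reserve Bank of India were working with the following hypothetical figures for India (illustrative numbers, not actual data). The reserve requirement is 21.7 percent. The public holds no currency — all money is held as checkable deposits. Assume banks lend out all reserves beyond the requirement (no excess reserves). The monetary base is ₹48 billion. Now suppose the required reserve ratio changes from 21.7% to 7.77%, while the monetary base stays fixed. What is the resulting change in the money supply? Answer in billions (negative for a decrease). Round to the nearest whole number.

Initially m₁ = 1 / (0.217) ≈ 4.6083, so M₁ = 4.6083 × 48 = 221.1984 billion.
After the change m₂ = 1 / (0.0777) ≈ 12.87, so M₂ = 12.87 × 48 = 617.76 billion.
ΔM = M₂ − M₁ = 617.76 − 221.1984 = 396.5616 billion.

₹397 billion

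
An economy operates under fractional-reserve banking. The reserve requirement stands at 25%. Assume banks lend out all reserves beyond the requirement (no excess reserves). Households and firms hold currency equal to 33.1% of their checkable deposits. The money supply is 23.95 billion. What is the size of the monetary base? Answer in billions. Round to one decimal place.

The money multiplier is m = (1 + c) / (rr + c) = (1 + 0.331) / (0.25 + 0.331) ≈ 2.2909.
MB = M / m = 23.95 / 2.2909 ≈ 10.4544 billion.

10.5 billion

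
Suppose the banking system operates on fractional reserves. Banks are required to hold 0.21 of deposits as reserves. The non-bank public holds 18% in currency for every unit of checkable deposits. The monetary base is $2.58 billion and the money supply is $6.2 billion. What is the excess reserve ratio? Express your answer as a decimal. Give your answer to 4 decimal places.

Using m = M/MB = 6.2/2.58 ≈ 2.403101. Since m = (1 + c)/(c + rr + e), the denominator satisfies c + rr + e = (1 + c)/m = (1 + 0.18) / 2.403101 ≈ 0.491032.
With c = 0.18 and rr = 0.21, the excess reserve ratio is 0.491032 − 0.18 − 0.21 = 0.101032.

0.1010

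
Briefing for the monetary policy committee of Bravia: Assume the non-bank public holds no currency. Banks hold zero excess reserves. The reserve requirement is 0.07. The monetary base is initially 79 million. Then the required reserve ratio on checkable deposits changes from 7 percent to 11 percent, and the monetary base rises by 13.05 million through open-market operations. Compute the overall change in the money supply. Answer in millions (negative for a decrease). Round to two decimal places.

Before: m₁ = 1 / (0.07) ≈ 14.28571, MB₁ = 79, so M₁ = 14.28571 × 79 ≈ 1128.5711 million.
After: m₂ = 1 / (0.11) ≈ 9.09091, MB₂ = 79 + 13.05 = 92.05, so M₂ = 9.09091 × 92.05 ≈ 836.8183 million.
ΔM = M₂ − M₁ = 836.8183 − 1128.5711 = -291.7528 million.

-291.75 million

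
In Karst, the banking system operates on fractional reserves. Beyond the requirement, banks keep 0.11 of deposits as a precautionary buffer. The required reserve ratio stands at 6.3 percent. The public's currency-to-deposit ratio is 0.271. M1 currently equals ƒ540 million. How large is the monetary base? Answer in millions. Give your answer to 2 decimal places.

ƒ188.64 million

The money multiplier is m = (1 + c) / (rr + e + c) = (1 + 0.271) / (0.063 + 0.11 + 0.271) ≈ 2.862613.
MB = M / m = 540 / 2.862613 ≈ 188.6388 million.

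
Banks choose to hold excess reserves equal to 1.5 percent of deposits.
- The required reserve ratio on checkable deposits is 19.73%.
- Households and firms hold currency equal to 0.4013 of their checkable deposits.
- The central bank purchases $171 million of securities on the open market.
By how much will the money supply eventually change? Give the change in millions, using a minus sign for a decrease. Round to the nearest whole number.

$391 million

The money multiplier is m = (1 + c) / (rr + e + c) = (1 + 0.4013) / (0.1973 + 0.015 + 0.4013) ≈ 2.2837.
The purchase adds 171 million of base, so ΔM = m × ΔMB = 2.2837 × (+171) = 390.5127 million.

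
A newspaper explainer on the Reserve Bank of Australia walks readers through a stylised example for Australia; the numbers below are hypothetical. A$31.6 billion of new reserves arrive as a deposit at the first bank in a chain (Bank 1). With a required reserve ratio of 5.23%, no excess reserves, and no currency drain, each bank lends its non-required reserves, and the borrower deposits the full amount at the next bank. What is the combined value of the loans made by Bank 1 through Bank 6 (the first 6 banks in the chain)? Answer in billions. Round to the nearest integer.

A$158 billion

Bank i lends (1 − rr)^i of the original deposit: Bank 1 lends 31.6·0.9477 ≈ 29.9473, Bank 2 lends 31.6·0.9477² ≈ 28.3811, and so on.
Summing a geometric series: total = 31.6·[0.9477·(1 − 0.9477^6) / (1 − 0.9477)] ≈ 157.7656 billion.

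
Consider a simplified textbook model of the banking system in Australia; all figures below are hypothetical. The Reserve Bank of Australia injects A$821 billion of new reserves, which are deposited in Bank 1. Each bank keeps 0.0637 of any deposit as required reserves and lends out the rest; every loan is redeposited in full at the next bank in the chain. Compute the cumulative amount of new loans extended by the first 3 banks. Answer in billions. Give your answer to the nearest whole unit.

A$2162 billion

Bank i lends (1 − rr)^i of the original deposit: Bank 1 lends 821·0.9363 = 768.7023, Bank 2 lends 821·0.9363² ≈ 719.7360, and so on.
Summing a geometric series: total = 821·[0.9363·(1 − 0.9363^3) / (1 − 0.9363)] ≈ 2162.3270 billion.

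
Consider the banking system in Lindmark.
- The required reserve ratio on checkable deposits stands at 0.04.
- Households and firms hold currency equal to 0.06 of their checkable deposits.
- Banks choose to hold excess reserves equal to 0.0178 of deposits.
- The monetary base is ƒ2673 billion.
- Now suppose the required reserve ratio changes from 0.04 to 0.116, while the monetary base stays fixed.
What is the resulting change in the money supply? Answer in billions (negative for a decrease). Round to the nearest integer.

-9432 billion

Initially m₁ = (1 + 0.06) / (0.04 + 0.0178 + 0.06) ≈ 8.99830, so M₁ = 8.99830 × 2673 = 24052.4559 billion.
After the change m₂ = (1 + 0.06) / (0.116 + 0.0178 + 0.06) ≈ 5.46956, so M₂ = 5.46956 × 2673 ≈ 14620.1339 billion.
ΔM = M₂ − M₁ = 14620.1339 − 24052.4559 = -9432.322 billion.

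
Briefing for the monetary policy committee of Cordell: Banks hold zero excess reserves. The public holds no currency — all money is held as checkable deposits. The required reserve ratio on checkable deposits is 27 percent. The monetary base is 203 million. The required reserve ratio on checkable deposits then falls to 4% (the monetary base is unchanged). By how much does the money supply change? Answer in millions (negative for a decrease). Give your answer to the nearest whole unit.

4323 million

Initially m₁ = 1 / (0.27) ≈ 3.7037, so M₁ = 3.7037 × 203 = 751.8511 million.
After the change m₂ = 1 / (0.04) = 25, so M₂ = 25 × 203 = 5075 million.
ΔM = M₂ − M₁ = 5075 − 751.8511 = 4323.1489 million.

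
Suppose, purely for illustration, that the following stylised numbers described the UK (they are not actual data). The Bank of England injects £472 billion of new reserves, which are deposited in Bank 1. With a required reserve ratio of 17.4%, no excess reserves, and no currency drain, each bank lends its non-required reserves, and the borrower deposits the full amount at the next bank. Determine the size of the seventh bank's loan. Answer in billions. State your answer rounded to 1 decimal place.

£123.8 billion

Each bank lends a fraction (1 − rr) = 0.8260 of the deposit it receives, so Bank 7 receives 472·0.8260^6 and lends 472·0.8260^7 ≈ 123.8233 billion.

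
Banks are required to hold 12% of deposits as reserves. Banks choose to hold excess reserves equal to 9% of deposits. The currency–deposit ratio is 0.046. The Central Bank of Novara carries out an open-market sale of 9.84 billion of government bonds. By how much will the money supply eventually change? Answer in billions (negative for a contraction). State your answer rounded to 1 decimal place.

The money multiplier is m = (1 + c) / (rr + e + c) = (1 + 0.046) / (0.12 + 0.09 + 0.046) ≈ 4.0859.
The sale removes 9.84 billion of base, so ΔM = m × ΔMB = 4.0859 × (−9.84) ≈ -40.2053 billion.

-40.2 billion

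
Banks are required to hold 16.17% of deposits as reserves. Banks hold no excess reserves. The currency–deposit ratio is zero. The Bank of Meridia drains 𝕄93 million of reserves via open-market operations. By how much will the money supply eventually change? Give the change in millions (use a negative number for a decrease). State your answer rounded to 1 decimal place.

The simple money multiplier is m = 1/rr = 1/0.1617 ≈ 6.1843.
An open-market sale reduces the monetary base by 93 million, so ΔM = m × ΔMB = 6.1843 × (−93) = -575.1399 million.

-575.1 million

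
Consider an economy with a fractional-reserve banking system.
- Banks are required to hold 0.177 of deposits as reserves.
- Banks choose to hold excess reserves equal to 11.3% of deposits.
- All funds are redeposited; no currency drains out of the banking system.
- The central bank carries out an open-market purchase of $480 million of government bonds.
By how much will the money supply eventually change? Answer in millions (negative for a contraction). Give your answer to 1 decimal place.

$1655.2 million

The money multiplier is m = 1 / (rr + e) = 1 / (0.177 + 0.113) ≈ 3.44828.
The purchase adds 480 million of base, so ΔM = m × ΔMB = 3.44828 × (+480) = 1655.1744 million.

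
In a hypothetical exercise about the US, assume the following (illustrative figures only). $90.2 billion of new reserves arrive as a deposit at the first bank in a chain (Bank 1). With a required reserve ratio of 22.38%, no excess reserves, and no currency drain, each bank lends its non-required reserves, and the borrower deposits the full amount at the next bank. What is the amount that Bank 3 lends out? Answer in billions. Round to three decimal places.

Each bank lends a fraction (1 − rr) = 0.7762 of the deposit it receives, so Bank 3 receives 90.2·0.7762^2 and lends 90.2·0.7762^3 ≈ 42.1820 billion.

$42.182 billion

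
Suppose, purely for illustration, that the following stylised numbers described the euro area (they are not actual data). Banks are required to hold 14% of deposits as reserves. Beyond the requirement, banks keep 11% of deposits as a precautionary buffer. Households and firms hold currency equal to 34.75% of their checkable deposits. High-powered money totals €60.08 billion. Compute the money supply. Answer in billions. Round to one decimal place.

€135.5 billion

The money multiplier is m = (1 + c) / (rr + e + c) = (1 + 0.3475) / (0.14 + 0.11 + 0.3475) ≈ 2.2552.
So M = m × MB = 2.2552 × 60.08 ≈ 135.4924 billion.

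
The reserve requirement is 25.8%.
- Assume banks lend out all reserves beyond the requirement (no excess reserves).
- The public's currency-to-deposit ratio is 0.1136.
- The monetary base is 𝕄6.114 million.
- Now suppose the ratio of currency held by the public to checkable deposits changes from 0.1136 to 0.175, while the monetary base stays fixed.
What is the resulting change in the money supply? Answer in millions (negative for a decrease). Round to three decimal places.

-1.731 million

Initially m₁ = (1 + 0.1136) / (0.258 + 0.1136) ≈ 2.99677, so M₁ = 2.99677 × 6.114 ≈ 18.3223 million.
After the change m₂ = (1 + 0.175) / (0.258 + 0.175) ≈ 2.71363, so M₂ = 2.71363 × 6.114 ≈ 16.5911 million.
ΔM = M₂ − M₁ = 16.5911 − 18.3223 = -1.7312 million.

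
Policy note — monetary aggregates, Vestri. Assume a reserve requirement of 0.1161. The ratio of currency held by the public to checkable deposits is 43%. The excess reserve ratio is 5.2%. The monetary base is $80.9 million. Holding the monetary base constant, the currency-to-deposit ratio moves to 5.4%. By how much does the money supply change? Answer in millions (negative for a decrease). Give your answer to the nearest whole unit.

Initially m₁ = (1 + 0.43) / (0.1161 + 0.052 + 0.43) ≈ 2.3909, so M₁ = 2.3909 × 80.9 ≈ 193.4238 million.
After the change m₂ = (1 + 0.054) / (0.1161 + 0.052 + 0.054) ≈ 4.7456, so M₂ = 4.7456 × 80.9 ≈ 383.919 million.
ΔM = M₂ − M₁ = 383.919 − 193.4238 = 190.4952 million.

$190 million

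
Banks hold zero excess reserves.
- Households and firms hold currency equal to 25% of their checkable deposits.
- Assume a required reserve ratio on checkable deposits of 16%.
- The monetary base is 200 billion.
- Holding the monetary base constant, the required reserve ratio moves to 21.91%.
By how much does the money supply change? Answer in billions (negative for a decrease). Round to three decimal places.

-76.821 billion

Initially m₁ = (1 + 0.25) / (0.16 + 0.25) ≈ 3.0487805, so M₁ = 3.0487805 × 200 = 609.7561 billion.
After the change m₂ = (1 + 0.25) / (0.2191 + 0.25) ≈ 2.6646770, so M₂ = 2.6646770 × 200 = 532.9354 billion.
ΔM = M₂ − M₁ = 532.9354 − 609.7561 = -76.8207 billion.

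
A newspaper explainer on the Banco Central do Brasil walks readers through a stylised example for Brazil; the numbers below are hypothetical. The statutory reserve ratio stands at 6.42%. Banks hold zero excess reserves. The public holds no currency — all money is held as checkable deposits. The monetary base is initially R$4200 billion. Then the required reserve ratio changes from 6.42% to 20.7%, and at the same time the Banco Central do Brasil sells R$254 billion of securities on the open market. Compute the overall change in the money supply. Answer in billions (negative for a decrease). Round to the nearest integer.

Before: m₁ = 1 / (0.0642) ≈ 15.57632, MB₁ = 4200, so M₁ = 15.57632 × 4200 = 65420.544 billion.
After: m₂ = 1 / (0.207) ≈ 4.83092, MB₂ = 4200 − 254 = 3946, so M₂ = 4.83092 × 3946 ≈ 19062.8103 billion.
ΔM = M₂ − M₁ = 19062.8103 − 65420.544 = -46357.7337 billion.

-46358 billion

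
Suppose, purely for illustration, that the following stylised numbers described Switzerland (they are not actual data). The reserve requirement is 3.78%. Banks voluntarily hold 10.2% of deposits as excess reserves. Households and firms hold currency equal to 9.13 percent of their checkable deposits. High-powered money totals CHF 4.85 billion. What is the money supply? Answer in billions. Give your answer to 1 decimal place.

CHF 22.9 billion

The money multiplier is m = (1 + c) / (rr + e + c) = (1 + 0.0913) / (0.0378 + 0.102 + 0.0913) ≈ 4.7222.
So M = m × MB = 4.7222 × 4.85 ≈ 22.9027 billion.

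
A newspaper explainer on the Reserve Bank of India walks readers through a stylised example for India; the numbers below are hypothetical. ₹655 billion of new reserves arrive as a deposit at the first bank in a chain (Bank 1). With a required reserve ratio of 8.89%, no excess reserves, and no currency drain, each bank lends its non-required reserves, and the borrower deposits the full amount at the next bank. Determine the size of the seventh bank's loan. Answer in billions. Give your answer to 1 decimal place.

Each bank lends a fraction (1 − rr) = 0.9111 of the deposit it receives, so Bank 7 receives 655·0.9111^6 and lends 655·0.9111^7 ≈ 341.3529 billion.

₹341.4 billion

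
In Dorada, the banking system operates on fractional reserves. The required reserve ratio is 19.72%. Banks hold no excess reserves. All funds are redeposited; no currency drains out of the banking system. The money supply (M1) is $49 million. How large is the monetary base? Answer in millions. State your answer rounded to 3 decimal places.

With no currency drain and no excess reserves, the money multiplier is m = 1/rr = 1/0.1972 ≈ 5.070994.
The monetary base is MB = M / m = 49 / 5.070994 ≈ 9.6628 million.

$9.663 million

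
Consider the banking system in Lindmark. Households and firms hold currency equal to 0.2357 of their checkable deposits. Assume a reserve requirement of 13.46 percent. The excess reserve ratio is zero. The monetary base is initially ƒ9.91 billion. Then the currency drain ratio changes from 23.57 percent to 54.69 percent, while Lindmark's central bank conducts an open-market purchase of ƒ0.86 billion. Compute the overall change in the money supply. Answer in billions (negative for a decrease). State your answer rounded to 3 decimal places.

-8.624 billion

Before: m₁ = (1 + 0.2357) / (0.1346 + 0.2357) ≈ 3.337024, MB₁ = 9.91, so M₁ = 3.337024 × 9.91 ≈ 33.0699 billion.
After: m₂ = (1 + 0.5469) / (0.1346 + 0.5469) ≈ 2.269846, MB₂ = 9.91 + 0.86 = 10.77, so M₂ = 2.269846 × 10.77 ≈ 24.4462 billion.
ΔM = M₂ − M₁ = 24.4462 − 33.0699 = -8.6237 billion.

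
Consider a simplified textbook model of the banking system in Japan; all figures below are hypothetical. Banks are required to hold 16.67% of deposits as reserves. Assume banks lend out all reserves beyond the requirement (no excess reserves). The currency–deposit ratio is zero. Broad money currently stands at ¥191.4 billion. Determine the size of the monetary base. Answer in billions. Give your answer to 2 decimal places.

¥31.91 billion

With no currency drain and no excess reserves, the money multiplier is m = 1/rr = 1/0.1667 ≈ 5.998800.
The monetary base is MB = M / m = 191.4 / 5.998800 ≈ 31.9064 billion.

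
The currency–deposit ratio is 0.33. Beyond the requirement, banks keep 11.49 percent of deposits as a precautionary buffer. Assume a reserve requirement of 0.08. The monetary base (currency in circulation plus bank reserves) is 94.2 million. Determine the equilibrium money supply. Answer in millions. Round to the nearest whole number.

The money multiplier is m = (1 + c) / (rr + e + c) = (1 + 0.33) / (0.08 + 0.1149 + 0.33) ≈ 2.5338.
So M = m × MB = 2.5338 × 94.2 ≈ 238.684 million.

239 million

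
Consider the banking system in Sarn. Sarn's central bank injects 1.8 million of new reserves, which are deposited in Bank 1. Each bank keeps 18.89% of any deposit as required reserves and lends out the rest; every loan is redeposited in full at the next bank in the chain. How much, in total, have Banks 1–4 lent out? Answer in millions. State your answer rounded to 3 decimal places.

Bank i lends (1 − rr)^i of the original deposit: Bank 1 lends 1.8·0.8111 ≈ 1.4600, Bank 2 lends 1.8·0.8111² ≈ 1.1842, and so on.
Summing a geometric series: total = 1.8·[0.8111·(1 − 0.8111^4) / (1 − 0.8111)] ≈ 4.3837 million.

4.384 million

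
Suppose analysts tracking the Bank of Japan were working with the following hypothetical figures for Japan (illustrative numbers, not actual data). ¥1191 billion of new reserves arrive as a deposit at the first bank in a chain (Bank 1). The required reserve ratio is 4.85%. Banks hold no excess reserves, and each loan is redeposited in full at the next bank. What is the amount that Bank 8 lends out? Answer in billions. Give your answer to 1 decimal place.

Each bank lends a fraction (1 − rr) = 0.9515 of the deposit it receives, so Bank 8 receives 1191·0.9515^7 and lends 1191·0.9515^8 ≈ 800.1697 billion.

¥800.2 billion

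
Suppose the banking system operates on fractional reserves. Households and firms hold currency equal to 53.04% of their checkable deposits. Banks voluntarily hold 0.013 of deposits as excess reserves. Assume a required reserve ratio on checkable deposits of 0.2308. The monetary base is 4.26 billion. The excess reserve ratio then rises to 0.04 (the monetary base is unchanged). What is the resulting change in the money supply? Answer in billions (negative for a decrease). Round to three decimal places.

Initially m₁ = (1 + 0.5304) / (0.2308 + 0.013 + 0.5304) ≈ 1.97675, so M₁ = 1.97675 × 4.26 ≈ 8.421 billion.
After the change m₂ = (1 + 0.5304) / (0.2308 + 0.04 + 0.5304) ≈ 1.91013, so M₂ = 1.91013 × 4.26 ≈ 8.1372 billion.
ΔM = M₂ − M₁ = 8.1372 − 8.421 = -0.2838 billion.

-0.284 billion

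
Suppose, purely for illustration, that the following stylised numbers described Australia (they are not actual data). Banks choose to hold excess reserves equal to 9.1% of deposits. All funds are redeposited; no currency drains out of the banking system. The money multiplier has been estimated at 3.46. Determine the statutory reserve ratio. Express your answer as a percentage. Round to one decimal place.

19.8%

Using m = 3.46. Since m = (1 + c)/(c + rr + e), the denominator satisfies c + rr + e = (1 + c)/m = (1 + 0) / 3.46 ≈ 0.289017.
With c = 0 and e = 0.091, the statutory reserve ratio is 0.289017 − 0 − 0.091 = 0.198017.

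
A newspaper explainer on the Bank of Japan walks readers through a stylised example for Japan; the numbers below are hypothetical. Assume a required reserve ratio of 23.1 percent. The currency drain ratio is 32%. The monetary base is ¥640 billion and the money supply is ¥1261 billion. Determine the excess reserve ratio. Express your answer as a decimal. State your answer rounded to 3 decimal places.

0.119

Using m = M/MB = 1261/640 ≈ 1.970312. Since m = (1 + c)/(c + rr + e), the denominator satisfies c + rr + e = (1 + c)/m = (1 + 0.32) / 1.970312 ≈ 0.669945.
With c = 0.32 and rr = 0.231, the excess reserve ratio is 0.669945 − 0.32 − 0.231 = 0.118945.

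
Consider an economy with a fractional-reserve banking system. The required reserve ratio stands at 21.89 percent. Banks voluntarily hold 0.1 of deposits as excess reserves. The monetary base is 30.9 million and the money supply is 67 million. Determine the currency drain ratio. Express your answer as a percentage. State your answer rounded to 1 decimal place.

26.4%

Using m = M/MB = 67/30.9 ≈ 2.168285. From m = (1 + c)/(c + rr + e), rearranging gives 1 + c = m·(c + rr + e), so c·(1 − m) = m·(rr + e) − 1.
Hence c = [m·(rr + e) − 1]/(1 − m) = [2.168285 × (0.2189 + 0.1) − 1] / (1 − 2.168285) ≈ 0.264091.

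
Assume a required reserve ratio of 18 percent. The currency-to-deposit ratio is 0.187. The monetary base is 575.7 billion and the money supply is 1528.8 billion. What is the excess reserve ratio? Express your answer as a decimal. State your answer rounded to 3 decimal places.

0.080

Using m = M/MB = 1528.8/575.7 ≈ 2.655550. Since m = (1 + c)/(c + rr + e), the denominator satisfies c + rr + e = (1 + c)/m = (1 + 0.187) / 2.655550 ≈ 0.446988.
With c = 0.187 and rr = 0.18, the excess reserve ratio is 0.446988 − 0.187 − 0.18 = 0.079988.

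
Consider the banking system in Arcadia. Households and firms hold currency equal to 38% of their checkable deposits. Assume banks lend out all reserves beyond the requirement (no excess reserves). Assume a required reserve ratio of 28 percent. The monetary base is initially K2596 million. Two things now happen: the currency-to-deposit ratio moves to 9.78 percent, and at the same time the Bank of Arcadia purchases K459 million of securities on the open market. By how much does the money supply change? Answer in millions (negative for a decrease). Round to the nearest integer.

K3449 million

Before: m₁ = (1 + 0.38) / (0.28 + 0.38) ≈ 2.09091, MB₁ = 2596, so M₁ = 2.09091 × 2596 ≈ 5428.0024 million.
After: m₂ = (1 + 0.0978) / (0.28 + 0.0978) ≈ 2.90577, MB₂ = 2596 + 459 = 3055, so M₂ = 2.90577 × 3055 ≈ 8877.1274 million.
ΔM = M₂ − M₁ = 8877.1274 − 5428.0024 = 3449.125 million.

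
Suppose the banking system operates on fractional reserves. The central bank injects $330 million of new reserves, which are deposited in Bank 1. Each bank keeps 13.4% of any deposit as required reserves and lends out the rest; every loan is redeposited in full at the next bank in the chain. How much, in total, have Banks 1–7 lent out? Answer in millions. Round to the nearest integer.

$1354 million

Bank i lends (1 − rr)^i of the original deposit: Bank 1 lends 330·0.8660 = 285.7800, Bank 2 lends 330·0.8660² ≈ 247.4855, and so on.
Summing a geometric series: total = 330·[0.8660·(1 − 0.8660^7) / (1 − 0.8660)] ≈ 1353.6600 million.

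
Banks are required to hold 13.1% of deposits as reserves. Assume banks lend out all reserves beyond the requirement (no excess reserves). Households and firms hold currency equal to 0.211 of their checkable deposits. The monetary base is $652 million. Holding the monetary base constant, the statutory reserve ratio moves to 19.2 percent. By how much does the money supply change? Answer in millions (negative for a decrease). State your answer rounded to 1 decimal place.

-349.5 million

Initially m₁ = (1 + 0.211) / (0.131 + 0.211) ≈ 3.54094, so M₁ = 3.54094 × 652 ≈ 2308.6929 million.
After the change m₂ = (1 + 0.211) / (0.192 + 0.211) ≈ 3.00496, so M₂ = 3.00496 × 652 ≈ 1959.2339 million.
ΔM = M₂ − M₁ = 1959.2339 − 2308.6929 = -349.459 million.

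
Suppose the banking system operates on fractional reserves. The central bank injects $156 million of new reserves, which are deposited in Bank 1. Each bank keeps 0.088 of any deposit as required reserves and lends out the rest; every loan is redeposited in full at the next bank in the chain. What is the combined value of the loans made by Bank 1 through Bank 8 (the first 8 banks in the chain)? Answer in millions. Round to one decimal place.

$843.0 million

Bank i lends (1 − rr)^i of the original deposit: Bank 1 lends 156·0.9120 = 142.2720, Bank 2 lends 156·0.9120² ≈ 129.7521, and so on.
Summing a geometric series: total = 156·[0.9120·(1 − 0.9120^8) / (1 − 0.9120)] ≈ 842.9865 million.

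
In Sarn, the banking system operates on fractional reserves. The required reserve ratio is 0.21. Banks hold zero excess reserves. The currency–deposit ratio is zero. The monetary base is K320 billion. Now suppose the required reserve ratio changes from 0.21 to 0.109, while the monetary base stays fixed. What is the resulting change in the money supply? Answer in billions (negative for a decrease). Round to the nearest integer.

Initially m₁ = 1 / (0.21) ≈ 4.7619, so M₁ = 4.7619 × 320 = 1523.808 billion.
After the change m₂ = 1 / (0.109) ≈ 9.1743, so M₂ = 9.1743 × 320 = 2935.776 billion.
ΔM = M₂ − M₁ = 2935.776 − 1523.808 = 1411.968 billion.

K1412 billion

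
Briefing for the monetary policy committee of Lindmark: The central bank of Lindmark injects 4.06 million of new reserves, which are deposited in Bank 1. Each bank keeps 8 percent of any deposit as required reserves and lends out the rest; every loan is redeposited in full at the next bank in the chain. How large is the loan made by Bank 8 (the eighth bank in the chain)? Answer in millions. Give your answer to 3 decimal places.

Each bank lends a fraction (1 − rr) = 0.9200 of the deposit it receives, so Bank 8 receives 4.06·0.9200^7 and lends 4.06·0.9200^8 ≈ 2.0837 million.

2.084 million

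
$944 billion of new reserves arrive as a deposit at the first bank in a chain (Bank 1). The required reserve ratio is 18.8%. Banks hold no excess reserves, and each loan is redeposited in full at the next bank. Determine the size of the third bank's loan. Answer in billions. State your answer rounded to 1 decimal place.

$505.4 billion

Each bank lends a fraction (1 − rr) = 0.8120 of the deposit it receives, so Bank 3 receives 944·0.8120^2 and lends 944·0.8120^3 ≈ 505.4056 billion.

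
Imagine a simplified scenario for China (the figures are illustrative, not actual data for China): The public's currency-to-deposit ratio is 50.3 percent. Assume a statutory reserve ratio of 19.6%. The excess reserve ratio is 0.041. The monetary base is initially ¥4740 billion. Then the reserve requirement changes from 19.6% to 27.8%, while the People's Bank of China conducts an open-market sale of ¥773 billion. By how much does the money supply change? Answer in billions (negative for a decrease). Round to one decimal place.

Before: m₁ = (1 + 0.503) / (0.196 + 0.041 + 0.503) ≈ 2.031081, MB₁ = 4740, so M₁ = 2.031081 × 4740 ≈ 9627.3239 billion.
After: m₂ = (1 + 0.503) / (0.278 + 0.041 + 0.503) ≈ 1.828467, MB₂ = 4740 − 773 = 3967, so M₂ = 1.828467 × 3967 ≈ 7253.5286 billion.
ΔM = M₂ − M₁ = 7253.5286 − 9627.3239 = -2373.7953 billion.

-2373.8 billion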